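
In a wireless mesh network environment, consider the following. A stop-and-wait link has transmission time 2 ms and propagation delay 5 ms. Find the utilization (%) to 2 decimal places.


Given: Ttrans = 2 ms, Tprop = 5 ms
RTT = 2 * Tprop = 2 * 5 = 10 ms
U = Ttrans / (Ttrans + RTT)
U = 2 / (2 + 10)
U = 2 / 12 = 0.166667
U% = 16.67%

16.67


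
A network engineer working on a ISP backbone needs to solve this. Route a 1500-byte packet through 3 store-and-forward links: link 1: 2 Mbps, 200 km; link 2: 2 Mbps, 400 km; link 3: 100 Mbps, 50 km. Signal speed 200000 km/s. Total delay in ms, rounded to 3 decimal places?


Packet = 1500 bytes = 12000 bits. Store-and-forward: sum (t_trans + t_prop) per link.
Link 1: t_trans = 12000/(2*10^6) s = 6.0000 ms; t_prop = 200/200000 s = 1.0000 ms; subtotal = 7.0000 ms
Link 2: t_trans = 12000/(2*10^6) s = 6.0000 ms; t_prop = 400/200000 s = 2.0000 ms; subtotal = 8.0000 ms
Link 3: t_trans = 12000/(100*10^6) s = 0.1200 ms; t_prop = 50/200000 s = 0.2500 ms; subtotal = 0.3700 ms
End-to-end = 7.0000 + 8.0000 + 0.3700 = 15.3700 ms -> 15.370 ms (3 dp)

15.370


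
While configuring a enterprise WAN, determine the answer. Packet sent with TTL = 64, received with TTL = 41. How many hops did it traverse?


Given: initial TTL = 64, received TTL = 41
Hops = initial TTL - received TTL
Hops = 64 - 41 = 23

23


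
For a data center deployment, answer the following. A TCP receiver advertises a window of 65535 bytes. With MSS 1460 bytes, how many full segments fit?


Given: RWND = 65535 bytes, MSS = 1460 bytes
Full segments = floor(RWND / MSS)
Full segments = floor(65535 / 1460)
Full segments = floor(44.887) = 44

44


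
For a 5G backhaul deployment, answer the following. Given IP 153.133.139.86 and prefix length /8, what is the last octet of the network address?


Given: IP = 153.133.139.86, prefix = /8
Subnet mask = 255.0.0.0
Last octet of IP: 86
Last octet of mask: 0
Network last octet = 86 AND 0 = 0

0


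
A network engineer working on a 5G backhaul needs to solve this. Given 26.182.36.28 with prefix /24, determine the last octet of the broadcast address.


Given: IP = 26.182.36.28, prefix = /24
Host bits = 32 - 24 = 8
Network last octet = 28 AND mask = 0
Host part size = 2^8 - 1 = 255
Broadcast last octet = 0 OR 255 = 255

255


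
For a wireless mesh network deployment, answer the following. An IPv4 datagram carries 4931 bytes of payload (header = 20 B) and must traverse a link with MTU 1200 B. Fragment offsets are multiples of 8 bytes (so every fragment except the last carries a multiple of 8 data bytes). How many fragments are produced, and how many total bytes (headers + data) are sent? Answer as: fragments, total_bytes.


Max data per non-final fragment = floor((MTU - header)/8)*8 = floor((1200 - 20)/8)*8 = floor(1180/8)*8 = 1176 B
Final fragment needs no 8-byte alignment: it can carry up to MTU - header = 1180 B
Non-final fragments needed = ceil((payload - 1180) / 1176) = ceil(3751/1176) = ceil(3.1896) = 4
Number of fragments = 4 + 1 = 5
Fragment sizes (data): 4 * 1176 B + 227 B (last, 227 <= 1180 OK)
Total bytes sent = payload + n_frags * header = 4931 + 5*20 = 4931 + 100 = 5031 B

5, 5031


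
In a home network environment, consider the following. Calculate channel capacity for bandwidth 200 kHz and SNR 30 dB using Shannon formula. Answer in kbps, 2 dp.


Given: B = 200 kHz, SNR = 30 dB
SNR linear = 10^(30/10) = 1000
1 + SNR = 1001
log2(1001) = 9.9672262588
C = 200 * 1000 * 9.9672262588 = 1993445.2518 bps
C = 1993.445252 kbps -> 1993.45 kbps (2 dp)

1993.45


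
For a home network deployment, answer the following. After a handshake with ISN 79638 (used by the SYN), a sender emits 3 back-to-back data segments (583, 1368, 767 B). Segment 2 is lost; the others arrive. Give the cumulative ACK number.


SYN uses sequence number 79638; first data byte = ISN + 1 = 79639.
Segment 1: SEQ = 79639, len = 583 B, covers [79639, 80221]
Segment 2: SEQ = 80222, len = 1368 B, covers [80222, 81589] [LOST]
Segment 3: SEQ = 81590, len = 767 B, covers [81590, 82356]
In-order data received: bytes [79639, 80221] (segments 1..1).
Segment 2 missing -> gap begins at byte 80222; later segments buffered out of order.
Cumulative ACK = next expected in-order byte = 79639 + 583 = 80222

80222


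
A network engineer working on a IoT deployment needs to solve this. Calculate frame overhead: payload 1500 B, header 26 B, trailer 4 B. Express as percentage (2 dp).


Given: payload = 1500 B, header = 26 B, trailer = 4 B
Overhead bytes = header + trailer = 26 + 4 = 30
Total frame = payload + overhead = 1500 + 30 = 1530
Overhead % = 30 / 1530 * 100 = 1.9608% -> 1.96% (2 dp)

1.96


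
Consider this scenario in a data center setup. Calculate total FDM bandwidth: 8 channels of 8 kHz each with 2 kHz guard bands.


Given: 8 channels, 8 kHz each, guard = 2 kHz
Channel bandwidth = 8 * 8 = 64 kHz
Guard bands = 7 gaps * 2 kHz = 14 kHz
Total = 64 + 14 = 78 kHz

78


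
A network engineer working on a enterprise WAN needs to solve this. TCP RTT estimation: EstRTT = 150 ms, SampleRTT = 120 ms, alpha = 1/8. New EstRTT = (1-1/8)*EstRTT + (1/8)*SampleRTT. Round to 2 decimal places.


Given: EstRTT = 150 ms, SampleRTT = 120 ms, alpha = 1/8
New EstRTT = (1 - alpha) * EstRTT + alpha * SampleRTT
(7/8) * 150 = 131.25
(1/8) * 120 = 15
New EstRTT = 131.25 + 15 = 146.25 ms -> 146.25 ms (2 dp)

146.25


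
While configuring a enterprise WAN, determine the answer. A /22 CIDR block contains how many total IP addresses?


Given: CIDR prefix /22
Host bits = 32 - 22 = 10
Total addresses = 2^10 = 1024

1024


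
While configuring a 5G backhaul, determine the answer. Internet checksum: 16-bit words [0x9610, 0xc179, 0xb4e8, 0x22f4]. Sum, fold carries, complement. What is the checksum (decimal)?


Given words: [0x9610, 0xc179, 0xb4e8, 0x22f4]
Step 1: Sum all words
Raw sum = 38416 + 49529 + 46312 + 8948 = 143205
Step 2: Fold carry: (12133 + 2) = 12135
One's complement = ~12135 & 0xFFFF = 53400

53400


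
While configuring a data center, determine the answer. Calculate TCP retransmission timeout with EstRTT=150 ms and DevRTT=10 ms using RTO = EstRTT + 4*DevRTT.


Given: EstRTT = 150 ms, DevRTT = 10 ms
Timeout = EstRTT + 4 * DevRTT
4 * DevRTT = 4 * 10 = 40
Timeout = 150 + 40 = 190 ms

190


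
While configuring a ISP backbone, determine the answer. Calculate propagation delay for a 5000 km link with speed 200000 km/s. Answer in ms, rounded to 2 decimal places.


Given: distance = 5000 km, speed = 200000 km/s
Delay = distance / speed = 5000 / 200000 seconds
Delay in ms = 5000 * 1000 / 200000
Delay = 25.0000 ms
Rounded to 2 dp = 25.00 ms

25.00


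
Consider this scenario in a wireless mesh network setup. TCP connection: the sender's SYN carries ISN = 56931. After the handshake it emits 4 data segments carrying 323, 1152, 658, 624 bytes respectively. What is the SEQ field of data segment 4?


The SYN occupies sequence number ISN = 56931, so the first data byte is ISN + 1 = 56932.
SEQ of data segment i = (ISN + 1) + sum of payload sizes of segments 1..i-1.
Segment 1: SEQ = 56932, payload = 323 bytes
Segment 2: SEQ = 57255, payload = 1152 bytes
Segment 3: SEQ = 58407, payload = 658 bytes
Segment 4: SEQ = 59065, payload = 624 bytes
SEQ of segment 4 = 56932 + 323 + 1152 + 658 = 59065

59065


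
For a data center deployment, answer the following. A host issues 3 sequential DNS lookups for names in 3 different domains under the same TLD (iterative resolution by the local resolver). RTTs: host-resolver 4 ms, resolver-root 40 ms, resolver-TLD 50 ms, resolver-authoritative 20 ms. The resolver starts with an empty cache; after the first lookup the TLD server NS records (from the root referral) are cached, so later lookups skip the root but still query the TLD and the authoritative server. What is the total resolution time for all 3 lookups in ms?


Lookup 1 (cold cache): local + root + TLD + auth = 4 + 40 + 50 + 20 = 114 ms
Lookups 2..3 (TLD NS cached -> skip root; new domain -> still ask TLD and auth): local + TLD + auth = 4 + 50 + 20 = 74 ms each
Remaining 2 lookups: 2 * 74 = 148 ms
Total = 114 + 148 = 262 ms

262


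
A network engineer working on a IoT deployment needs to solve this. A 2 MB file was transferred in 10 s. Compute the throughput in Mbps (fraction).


Given: file = 2 MB, time = 10 s
File in Mb = 2 * 8 = 16 Mb
Throughput = 16 / 10 Mbps
Throughput = 8/5 Mbps

8/5


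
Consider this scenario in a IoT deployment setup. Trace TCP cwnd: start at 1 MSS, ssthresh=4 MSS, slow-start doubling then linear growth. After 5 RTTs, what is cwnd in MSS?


RTT 0: cwnd = 1 MSS (initial)
RTT 1: cwnd = 2 MSS (slow start, doubled)
RTT 2: cwnd = 4 MSS (slow start, doubled)
RTT 3: cwnd = 5 MSS (congestion avoidance, +1)
RTT 4: cwnd = 6 MSS (congestion avoidance, +1)
RTT 5: cwnd = 7 MSS (congestion avoidance, +1)

7


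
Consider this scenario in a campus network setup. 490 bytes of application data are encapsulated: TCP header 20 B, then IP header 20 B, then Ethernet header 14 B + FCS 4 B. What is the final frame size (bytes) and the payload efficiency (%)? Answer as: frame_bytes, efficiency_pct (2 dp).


TCP segment = 490 + 20 = 510 B
IP packet = 510 + 20 = 530 B
Ethernet frame = 530 + 14 + 4 = 548 B
Efficiency = app / frame = 490 / 548 = 0.894161 = 89.4161% -> 89.42% (2 dp)

548, 89.42


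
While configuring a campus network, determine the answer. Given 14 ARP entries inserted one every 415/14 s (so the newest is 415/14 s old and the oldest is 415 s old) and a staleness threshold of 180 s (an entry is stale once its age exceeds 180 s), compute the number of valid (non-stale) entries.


Ages are k * 415/14 s for k = 1..14 (spacing = 29.6429 s).
Entry k is valid iff k * 415/14 <= 180 iff k <= 14 * 180 / 415 = 6.0723
n_valid = floor(6.0723) = 6
(n_stale = 14 - 6 = 8)

6


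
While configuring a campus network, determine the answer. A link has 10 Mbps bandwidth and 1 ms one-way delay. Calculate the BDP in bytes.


Given: bandwidth = 10 Mbps, delay = 1 ms
BDP in bits = 10 * 10^6 * 1 / 1000
BDP in bits = 10000
BDP in bytes = 10000 / 8 = 1250

1250


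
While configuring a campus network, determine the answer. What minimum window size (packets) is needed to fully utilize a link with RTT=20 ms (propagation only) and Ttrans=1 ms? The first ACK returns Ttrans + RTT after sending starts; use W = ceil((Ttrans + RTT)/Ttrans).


Given: Ttrans = 1 ms, RTT = 20 ms (= 2 * Tprop, Tprop = 10 ms)
Time until first ACK returns = Ttrans + RTT = 1 + 20 = 21 ms
Need W * Ttrans >= Ttrans + RTT  ->  W >= (Ttrans + RTT) / Ttrans
(Ttrans + RTT) / Ttrans = 21 / 1 = 21
W_min = ceil(21) = 21

21


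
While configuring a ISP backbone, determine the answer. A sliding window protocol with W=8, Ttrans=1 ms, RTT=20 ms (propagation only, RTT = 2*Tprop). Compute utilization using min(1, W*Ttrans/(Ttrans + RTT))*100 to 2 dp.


Given: W = 8, Ttrans = 1 ms, RTT = 20 ms (= 2 * Tprop, Tprop = 10 ms)
Cycle time = Ttrans + RTT = 1 + 20 = 21 ms (first packet sent until its ACK returns)
W * Ttrans = 8 * 1 = 8 ms of sending per cycle
W * Ttrans / (Ttrans + RTT) = 8 / 21 = 0.380952
U = min(1, 0.380952) = 0.380952
U% = 38.10%

38.10


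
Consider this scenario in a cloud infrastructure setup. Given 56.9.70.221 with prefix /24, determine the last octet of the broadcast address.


Given: IP = 56.9.70.221, prefix = /24
Host bits = 32 - 24 = 8
Network last octet = 221 AND mask = 0
Host part size = 2^8 - 1 = 255
Broadcast last octet = 0 OR 255 = 255

255


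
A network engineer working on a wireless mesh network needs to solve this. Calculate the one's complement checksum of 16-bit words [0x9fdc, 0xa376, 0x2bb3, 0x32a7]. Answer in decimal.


Given words: [0x9fdc, 0xa376, 0x2bb3, 0x32a7]
Step 1: Sum all words
Raw sum = 40924 + 41846 + 11187 + 12967 = 106924
Step 2: Fold carry: (41388 + 1) = 41389
One's complement = ~41389 & 0xFFFF = 24146

24146


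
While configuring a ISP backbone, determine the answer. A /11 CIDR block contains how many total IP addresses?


Given: CIDR prefix /11
Host bits = 32 - 11 = 21
Total addresses = 2^21 = 2097152

2097152


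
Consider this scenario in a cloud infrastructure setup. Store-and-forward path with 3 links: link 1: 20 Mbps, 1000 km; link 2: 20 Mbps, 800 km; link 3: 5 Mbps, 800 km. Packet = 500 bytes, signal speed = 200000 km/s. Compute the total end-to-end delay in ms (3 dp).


Packet = 500 bytes = 4000 bits. Store-and-forward: sum (t_trans + t_prop) per link.
Link 1: t_trans = 4000/(20*10^6) s = 0.2000 ms; t_prop = 1000/200000 s = 5.0000 ms; subtotal = 5.2000 ms
Link 2: t_trans = 4000/(20*10^6) s = 0.2000 ms; t_prop = 800/200000 s = 4.0000 ms; subtotal = 4.2000 ms
Link 3: t_trans = 4000/(5*10^6) s = 0.8000 ms; t_prop = 800/200000 s = 4.0000 ms; subtotal = 4.8000 ms
End-to-end = 5.2000 + 4.2000 + 4.8000 = 14.2000 ms -> 14.200 ms (3 dp)

14.200


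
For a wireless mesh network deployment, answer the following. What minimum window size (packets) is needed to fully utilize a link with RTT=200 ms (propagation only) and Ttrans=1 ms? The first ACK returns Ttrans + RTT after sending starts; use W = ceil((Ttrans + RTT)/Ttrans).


Given: Ttrans = 1 ms, RTT = 200 ms (= 2 * Tprop, Tprop = 100 ms)
Time until first ACK returns = Ttrans + RTT = 1 + 200 = 201 ms
Need W * Ttrans >= Ttrans + RTT  ->  W >= (Ttrans + RTT) / Ttrans
(Ttrans + RTT) / Ttrans = 201 / 1 = 201
W_min = ceil(201) = 201

201


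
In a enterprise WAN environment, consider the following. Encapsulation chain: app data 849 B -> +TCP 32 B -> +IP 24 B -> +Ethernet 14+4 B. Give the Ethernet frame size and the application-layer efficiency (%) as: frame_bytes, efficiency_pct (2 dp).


TCP segment = 849 + 32 = 881 B
IP packet = 881 + 24 = 905 B
Ethernet frame = 905 + 14 + 4 = 923 B
Efficiency = app / frame = 849 / 923 = 0.919827 = 91.9827% -> 91.98% (2 dp)

923, 91.98


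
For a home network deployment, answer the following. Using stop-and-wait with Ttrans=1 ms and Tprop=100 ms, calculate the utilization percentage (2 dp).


Given: Ttrans = 1 ms, Tprop = 100 ms
RTT = 2 * Tprop = 2 * 100 = 200 ms
U = Ttrans / (Ttrans + RTT)
U = 1 / (1 + 200)
U = 1 / 201 = 0.004975
U% = 0.50%

0.50


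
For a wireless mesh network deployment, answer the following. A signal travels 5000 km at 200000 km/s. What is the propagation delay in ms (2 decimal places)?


Given: distance = 5000 km, speed = 200000 km/s
Delay = distance / speed = 5000 / 200000 seconds
Delay in ms = 5000 * 1000 / 200000
Delay = 25.0000 ms
Rounded to 2 dp = 25.00 ms

25.00


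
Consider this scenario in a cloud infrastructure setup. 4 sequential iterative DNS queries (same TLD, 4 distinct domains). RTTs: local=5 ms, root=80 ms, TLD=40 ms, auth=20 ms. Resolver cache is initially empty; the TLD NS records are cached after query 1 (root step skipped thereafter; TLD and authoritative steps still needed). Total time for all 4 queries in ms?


Lookup 1 (cold cache): local + root + TLD + auth = 5 + 80 + 40 + 20 = 145 ms
Lookups 2..4 (TLD NS cached -> skip root; new domain -> still ask TLD and auth): local + TLD + auth = 5 + 40 + 20 = 65 ms each
Remaining 3 lookups: 3 * 65 = 195 ms
Total = 145 + 195 = 340 ms

340


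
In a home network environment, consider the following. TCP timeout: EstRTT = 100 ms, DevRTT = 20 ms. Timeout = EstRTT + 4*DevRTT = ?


Given: EstRTT = 100 ms, DevRTT = 20 ms
Timeout = EstRTT + 4 * DevRTT
4 * DevRTT = 4 * 20 = 80
Timeout = 100 + 80 = 180 ms

180


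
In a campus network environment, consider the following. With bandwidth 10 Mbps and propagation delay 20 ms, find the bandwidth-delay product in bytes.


Given: bandwidth = 10 Mbps, delay = 20 ms
BDP in bits = 10 * 10^6 * 20 / 1000
BDP in bits = 200000
BDP in bytes = 200000 / 8 = 25000

25000


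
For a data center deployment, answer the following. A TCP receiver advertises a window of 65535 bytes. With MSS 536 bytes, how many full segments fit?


Given: RWND = 65535 bytes, MSS = 536 bytes
Full segments = floor(RWND / MSS)
Full segments = floor(65535 / 536)
Full segments = floor(122.2668) = 122

122


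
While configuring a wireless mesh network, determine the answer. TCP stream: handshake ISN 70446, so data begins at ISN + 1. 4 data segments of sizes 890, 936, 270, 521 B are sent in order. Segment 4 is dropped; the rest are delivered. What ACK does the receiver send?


SYN uses sequence number 70446; first data byte = ISN + 1 = 70447.
Segment 1: SEQ = 70447, len = 890 B, covers [70447, 71336]
Segment 2: SEQ = 71337, len = 936 B, covers [71337, 72272]
Segment 3: SEQ = 72273, len = 270 B, covers [72273, 72542]
Segment 4: SEQ = 72543, len = 521 B, covers [72543, 73063] [LOST]
In-order data received: bytes [70447, 72542] (segments 1..3).
Segment 4 missing -> gap begins at byte 72543.
Cumulative ACK = next expected in-order byte = 70447 + 890 + 936 + 270 = 72543

72543


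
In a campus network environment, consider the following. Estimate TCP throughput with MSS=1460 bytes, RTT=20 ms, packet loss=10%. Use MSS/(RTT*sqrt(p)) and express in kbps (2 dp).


Given: MSS = 1460 bytes, RTT = 20 ms, loss = 10%
RTT in seconds = 20 / 1000 = 0.02
Loss rate = 10% = 0.1
sqrt(loss) = sqrt(0.1) = 0.316227766017
Throughput (bytes/s) = 1460 / (0.02 * 0.316227766017) = 230846.2692
Throughput (kbps) = 230846.2692 * 8 / 1000 = 1846.770154 -> 1846.77 kbps (2 dp)

1846.77


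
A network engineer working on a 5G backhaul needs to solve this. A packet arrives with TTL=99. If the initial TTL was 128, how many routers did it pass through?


Given: initial TTL = 128, received TTL = 99
Hops = initial TTL - received TTL
Hops = 128 - 99 = 29

29


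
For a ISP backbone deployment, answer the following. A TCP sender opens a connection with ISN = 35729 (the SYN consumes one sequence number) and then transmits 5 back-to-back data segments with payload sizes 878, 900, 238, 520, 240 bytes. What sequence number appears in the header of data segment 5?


The SYN occupies sequence number ISN = 35729, so the first data byte is ISN + 1 = 35730.
SEQ of data segment i = (ISN + 1) + sum of payload sizes of segments 1..i-1.
Segment 1: SEQ = 35730, payload = 878 bytes
Segment 2: SEQ = 36608, payload = 900 bytes
Segment 3: SEQ = 37508, payload = 238 bytes
Segment 4: SEQ = 37746, payload = 520 bytes
Segment 5: SEQ = 38266, payload = 240 bytes
SEQ of segment 5 = 35730 + 878 + 900 + 238 + 520 = 38266

38266


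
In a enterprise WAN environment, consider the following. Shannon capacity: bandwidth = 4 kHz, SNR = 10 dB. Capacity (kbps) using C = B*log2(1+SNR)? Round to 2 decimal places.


Given: B = 4 kHz, SNR = 10 dB
SNR linear = 10^(10/10) = 10
1 + SNR = 11
log2(11) = 3.4594316186
C = 4 * 1000 * 3.4594316186 = 13837.7265 bps
C = 13.837726 kbps -> 13.84 kbps (2 dp)

13.84


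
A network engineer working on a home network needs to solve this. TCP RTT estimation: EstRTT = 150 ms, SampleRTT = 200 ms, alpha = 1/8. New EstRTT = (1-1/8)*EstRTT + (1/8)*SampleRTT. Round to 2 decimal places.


Given: EstRTT = 150 ms, SampleRTT = 200 ms, alpha = 1/8
New EstRTT = (1 - alpha) * EstRTT + alpha * SampleRTT
(7/8) * 150 = 131.25
(1/8) * 200 = 25
New EstRTT = 131.25 + 25 = 156.25 ms -> 156.25 ms (2 dp)

156.25


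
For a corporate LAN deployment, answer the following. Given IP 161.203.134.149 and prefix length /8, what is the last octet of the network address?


Given: IP = 161.203.134.149, prefix = /8
Subnet mask = 255.0.0.0
Last octet of IP: 149
Last octet of mask: 0
Network last octet = 149 AND 0 = 0

0


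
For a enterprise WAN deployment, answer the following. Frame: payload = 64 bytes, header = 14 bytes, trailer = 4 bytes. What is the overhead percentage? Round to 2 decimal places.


Given: payload = 64 B, header = 14 B, trailer = 4 B
Overhead bytes = header + trailer = 14 + 4 = 18
Total frame = payload + overhead = 64 + 18 = 82
Overhead % = 18 / 82 * 100 = 21.9512% -> 21.95% (2 dp)

21.95


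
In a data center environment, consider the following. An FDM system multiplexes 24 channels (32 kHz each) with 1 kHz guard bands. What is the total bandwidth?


Given: 24 channels, 32 kHz each, guard = 1 kHz
Channel bandwidth = 24 * 32 = 768 kHz
Guard bands = 23 gaps * 1 kHz = 23 kHz
Total = 768 + 23 = 791 kHz

791


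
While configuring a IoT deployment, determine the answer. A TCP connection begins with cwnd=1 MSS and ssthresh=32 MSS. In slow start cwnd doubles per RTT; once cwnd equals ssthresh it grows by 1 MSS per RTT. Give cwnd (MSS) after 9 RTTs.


RTT 0: cwnd = 1 MSS (initial)
RTT 1: cwnd = 2 MSS (slow start, doubled)
RTT 2: cwnd = 4 MSS (slow start, doubled)
RTT 3: cwnd = 8 MSS (slow start, doubled)
RTT 4: cwnd = 16 MSS (slow start, doubled)
RTT 5: cwnd = 32 MSS (slow start, doubled)
RTT 6: cwnd = 33 MSS (congestion avoidance, +1)
RTT 7: cwnd = 34 MSS (congestion avoidance, +1)
RTT 8: cwnd = 35 MSS (congestion avoidance, +1)
RTT 9: cwnd = 36 MSS (congestion avoidance, +1)

36


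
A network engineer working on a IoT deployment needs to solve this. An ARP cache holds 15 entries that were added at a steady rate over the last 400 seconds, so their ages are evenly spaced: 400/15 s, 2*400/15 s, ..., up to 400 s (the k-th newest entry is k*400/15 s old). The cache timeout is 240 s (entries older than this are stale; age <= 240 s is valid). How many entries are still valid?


Ages are k * 400/15 s for k = 1..15 (spacing = 26.6667 s).
Entry k is valid iff k * 400/15 <= 240 iff k <= 15 * 240 / 400 = 9.0000
n_valid = floor(9.0000) = 9
(n_stale = 15 - 9 = 6)

9


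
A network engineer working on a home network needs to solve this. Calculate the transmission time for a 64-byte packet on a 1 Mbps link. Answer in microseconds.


Given: packet = 64 bytes, bandwidth = 1 Mbps
Packet in bits = 64 * 8 = 512 bits
Bandwidth = 1 * 10^6 = 1000000 bps
Time = 512 / 1000000 seconds
Time in us = 512 * 10^6 / 1000000 = 512

512


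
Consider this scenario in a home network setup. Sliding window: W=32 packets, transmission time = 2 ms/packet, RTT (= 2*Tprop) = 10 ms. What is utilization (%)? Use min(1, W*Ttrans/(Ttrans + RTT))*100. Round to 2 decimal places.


Given: W = 32, Ttrans = 2 ms, RTT = 10 ms (= 2 * Tprop, Tprop = 5 ms)
Cycle time = Ttrans + RTT = 2 + 10 = 12 ms (first packet sent until its ACK returns)
W * Ttrans = 32 * 2 = 64 ms of sending per cycle
W * Ttrans / (Ttrans + RTT) = 64 / 12 = 5.333333
U = min(1, 5.333333) = 1.000000
U% = 100.00%

100.00


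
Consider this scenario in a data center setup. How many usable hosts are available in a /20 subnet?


Given: subnet mask /20
Host bits = 32 - 20 = 12
Total addresses = 2^12 = 4096
Usable hosts = 4096 - 2 (network + broadcast) = 4094

4094


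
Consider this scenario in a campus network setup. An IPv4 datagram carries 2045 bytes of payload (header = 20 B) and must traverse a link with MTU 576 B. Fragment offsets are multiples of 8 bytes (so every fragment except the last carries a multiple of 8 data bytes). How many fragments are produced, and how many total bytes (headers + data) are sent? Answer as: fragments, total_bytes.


Max data per non-final fragment = floor((MTU - header)/8)*8 = floor((576 - 20)/8)*8 = floor(556/8)*8 = 552 B
Final fragment needs no 8-byte alignment: it can carry up to MTU - header = 556 B
Non-final fragments needed = ceil((payload - 556) / 552) = ceil(1489/552) = ceil(2.6975) = 3
Number of fragments = 3 + 1 = 4
Fragment sizes (data): 3 * 552 B + 389 B (last, 389 <= 556 OK)
Total bytes sent = payload + n_frags * header = 2045 + 4*20 = 2045 + 80 = 2125 B

4, 2125


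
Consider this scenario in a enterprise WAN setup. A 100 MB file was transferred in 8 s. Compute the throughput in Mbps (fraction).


Given: file = 100 MB, time = 8 s
File in Mb = 100 * 8 = 800 Mb
Throughput = 800 / 8 Mbps
Throughput = 100 Mbps

100


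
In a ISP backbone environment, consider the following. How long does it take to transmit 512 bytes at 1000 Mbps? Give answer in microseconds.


Given: packet = 512 bytes, bandwidth = 1000 Mbps
Packet in bits = 512 * 8 = 4096 bits
Bandwidth = 1000 * 10^6 = 1000000000 bps
Time = 4096 / 1000000000 seconds
Time in us = 4096 * 10^6 / 1000000000 = 4.096

4.096


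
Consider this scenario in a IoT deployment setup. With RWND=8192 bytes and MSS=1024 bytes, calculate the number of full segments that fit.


Given: RWND = 8192 bytes, MSS = 1024 bytes
Full segments = floor(RWND / MSS)
Full segments = floor(8192 / 1024)
Full segments = floor(8.0) = 8

8


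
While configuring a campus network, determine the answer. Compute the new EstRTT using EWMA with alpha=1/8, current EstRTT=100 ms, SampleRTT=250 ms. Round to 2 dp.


Given: EstRTT = 100 ms, SampleRTT = 250 ms, alpha = 1/8
New EstRTT = (1 - alpha) * EstRTT + alpha * SampleRTT
(7/8) * 100 = 87.5
(1/8) * 250 = 31.25
New EstRTT = 87.5 + 31.25 = 118.75 ms -> 118.75 ms (2 dp)

118.75


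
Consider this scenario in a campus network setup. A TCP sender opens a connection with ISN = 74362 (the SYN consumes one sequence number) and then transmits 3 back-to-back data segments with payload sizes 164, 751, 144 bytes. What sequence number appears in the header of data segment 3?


The SYN occupies sequence number ISN = 74362, so the first data byte is ISN + 1 = 74363.
SEQ of data segment i = (ISN + 1) + sum of payload sizes of segments 1..i-1.
Segment 1: SEQ = 74363, payload = 164 bytes
Segment 2: SEQ = 74527, payload = 751 bytes
Segment 3: SEQ = 75278, payload = 144 bytes
SEQ of segment 3 = 74363 + 164 + 751 = 75278

75278


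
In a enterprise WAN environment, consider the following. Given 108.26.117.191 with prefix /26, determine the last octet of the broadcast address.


Given: IP = 108.26.117.191, prefix = /26
Host bits = 32 - 26 = 6
Network last octet = 191 AND mask = 128
Host part size = 2^6 - 1 = 63
Broadcast last octet = 128 OR 63 = 191

191


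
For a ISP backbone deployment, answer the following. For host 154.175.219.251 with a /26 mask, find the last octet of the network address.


Given: IP = 154.175.219.251, prefix = /26
Subnet mask = 255.255.255.192
Last octet of IP: 251
Last octet of mask: 192
Network last octet = 251 AND 192 = 192

192


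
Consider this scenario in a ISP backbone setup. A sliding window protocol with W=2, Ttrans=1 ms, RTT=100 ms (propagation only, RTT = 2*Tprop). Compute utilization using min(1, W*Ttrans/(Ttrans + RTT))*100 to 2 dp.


Given: W = 2, Ttrans = 1 ms, RTT = 100 ms (= 2 * Tprop, Tprop = 50 ms)
Cycle time = Ttrans + RTT = 1 + 100 = 101 ms (first packet sent until its ACK returns)
W * Ttrans = 2 * 1 = 2 ms of sending per cycle
W * Ttrans / (Ttrans + RTT) = 2 / 101 = 0.019802
U = min(1, 0.019802) = 0.019802
U% = 1.98%

1.98


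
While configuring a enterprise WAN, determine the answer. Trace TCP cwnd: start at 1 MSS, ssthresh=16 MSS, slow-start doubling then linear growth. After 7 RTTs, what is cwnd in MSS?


RTT 0: cwnd = 1 MSS (initial)
RTT 1: cwnd = 2 MSS (slow start, doubled)
RTT 2: cwnd = 4 MSS (slow start, doubled)
RTT 3: cwnd = 8 MSS (slow start, doubled)
RTT 4: cwnd = 16 MSS (slow start, doubled)
RTT 5: cwnd = 17 MSS (congestion avoidance, +1)
RTT 6: cwnd = 18 MSS (congestion avoidance, +1)
RTT 7: cwnd = 19 MSS (congestion avoidance, +1)

19


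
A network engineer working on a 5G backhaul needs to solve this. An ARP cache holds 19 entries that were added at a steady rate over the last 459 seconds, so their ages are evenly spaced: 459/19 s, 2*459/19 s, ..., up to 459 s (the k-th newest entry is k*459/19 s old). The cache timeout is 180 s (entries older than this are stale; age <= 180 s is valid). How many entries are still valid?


Ages are k * 459/19 s for k = 1..19 (spacing = 24.1579 s).
Entry k is valid iff k * 459/19 <= 180 iff k <= 19 * 180 / 459 = 7.4510
n_valid = floor(7.4510) = 7
(n_stale = 19 - 7 = 12)

7


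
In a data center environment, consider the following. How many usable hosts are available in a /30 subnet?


Given: subnet mask /30
Host bits = 32 - 30 = 2
Total addresses = 2^2 = 4
Usable hosts = 4 - 2 (network + broadcast) = 2

2


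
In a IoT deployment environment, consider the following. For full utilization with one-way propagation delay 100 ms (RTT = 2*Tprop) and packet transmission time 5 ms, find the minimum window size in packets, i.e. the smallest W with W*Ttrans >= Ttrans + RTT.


Given: Ttrans = 5 ms, RTT = 200 ms (= 2 * Tprop, Tprop = 100 ms)
Time until first ACK returns = Ttrans + RTT = 5 + 200 = 205 ms
Need W * Ttrans >= Ttrans + RTT  ->  W >= (Ttrans + RTT) / Ttrans
(Ttrans + RTT) / Ttrans = 205 / 5 = 41
W_min = ceil(41) = 41

41


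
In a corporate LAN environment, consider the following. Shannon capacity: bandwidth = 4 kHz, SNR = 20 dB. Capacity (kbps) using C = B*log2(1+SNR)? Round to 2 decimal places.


Given: B = 4 kHz, SNR = 20 dB
SNR linear = 10^(20/10) = 100
1 + SNR = 101
log2(101) = 6.6582114828
C = 4 * 1000 * 6.6582114828 = 26632.8459 bps
C = 26.632846 kbps -> 26.63 kbps (2 dp)

26.63


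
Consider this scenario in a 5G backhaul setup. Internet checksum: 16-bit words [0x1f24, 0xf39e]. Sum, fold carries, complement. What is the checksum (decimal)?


Given words: [0x1f24, 0xf39e]
Step 1: Sum all words
Raw sum = 7972 + 62366 = 70338
Step 2: Fold carry: (4802 + 1) = 4803
One's complement = ~4803 & 0xFFFF = 60732

60732


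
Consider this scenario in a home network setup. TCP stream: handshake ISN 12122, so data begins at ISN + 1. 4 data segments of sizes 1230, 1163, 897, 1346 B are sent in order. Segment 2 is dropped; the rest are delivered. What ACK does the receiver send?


SYN uses sequence number 12122; first data byte = ISN + 1 = 12123.
Segment 1: SEQ = 12123, len = 1230 B, covers [12123, 13352]
Segment 2: SEQ = 13353, len = 1163 B, covers [13353, 14515] [LOST]
Segment 3: SEQ = 14516, len = 897 B, covers [14516, 15412]
Segment 4: SEQ = 15413, len = 1346 B, covers [15413, 16758]
In-order data received: bytes [12123, 13352] (segments 1..1).
Segment 2 missing -> gap begins at byte 13353; later segments buffered out of order.
Cumulative ACK = next expected in-order byte = 12123 + 1230 = 13353

13353


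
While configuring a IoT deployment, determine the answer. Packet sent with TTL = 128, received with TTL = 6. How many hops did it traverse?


Given: initial TTL = 128, received TTL = 6
Hops = initial TTL - received TTL
Hops = 128 - 6 = 122

122


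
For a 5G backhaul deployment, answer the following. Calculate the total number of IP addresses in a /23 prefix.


Given: CIDR prefix /23
Host bits = 32 - 23 = 9
Total addresses = 2^9 = 512

512


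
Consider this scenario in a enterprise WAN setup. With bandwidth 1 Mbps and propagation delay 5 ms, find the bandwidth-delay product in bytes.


Given: bandwidth = 1 Mbps, delay = 5 ms
BDP in bits = 1 * 10^6 * 5 / 1000
BDP in bits = 5000
BDP in bytes = 5000 / 8 = 625

625


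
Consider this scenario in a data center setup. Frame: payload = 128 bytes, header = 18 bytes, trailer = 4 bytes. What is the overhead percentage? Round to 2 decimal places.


Given: payload = 128 B, header = 18 B, trailer = 4 B
Overhead bytes = header + trailer = 18 + 4 = 22
Total frame = payload + overhead = 128 + 22 = 150
Overhead % = 22 / 150 * 100 = 14.6667% -> 14.67% (2 dp)

14.67


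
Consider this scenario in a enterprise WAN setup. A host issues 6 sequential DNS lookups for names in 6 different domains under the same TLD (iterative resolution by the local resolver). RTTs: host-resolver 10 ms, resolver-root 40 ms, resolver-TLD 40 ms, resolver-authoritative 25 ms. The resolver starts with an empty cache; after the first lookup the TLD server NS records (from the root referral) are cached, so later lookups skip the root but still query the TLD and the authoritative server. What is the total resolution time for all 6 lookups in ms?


Lookup 1 (cold cache): local + root + TLD + auth = 10 + 40 + 40 + 25 = 115 ms
Lookups 2..6 (TLD NS cached -> skip root; new domain -> still ask TLD and auth): local + TLD + auth = 10 + 40 + 25 = 75 ms each
Remaining 5 lookups: 5 * 75 = 375 ms
Total = 115 + 375 = 490 ms

490


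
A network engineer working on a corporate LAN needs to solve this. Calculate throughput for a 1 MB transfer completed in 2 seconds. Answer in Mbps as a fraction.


Given: file = 1 MB, time = 2 s
File in Mb = 1 * 8 = 8 Mb
Throughput = 8 / 2 Mbps
Throughput = 4 Mbps

4


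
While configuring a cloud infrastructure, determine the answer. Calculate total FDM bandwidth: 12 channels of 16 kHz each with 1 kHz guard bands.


Given: 12 channels, 16 kHz each, guard = 1 kHz
Channel bandwidth = 12 * 16 = 192 kHz
Guard bands = 11 gaps * 1 kHz = 11 kHz
Total = 192 + 11 = 203 kHz

203


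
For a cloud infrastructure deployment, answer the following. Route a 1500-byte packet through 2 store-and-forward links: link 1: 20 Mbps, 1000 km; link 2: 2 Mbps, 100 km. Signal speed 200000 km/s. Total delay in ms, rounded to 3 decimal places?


Packet = 1500 bytes = 12000 bits. Store-and-forward: sum (t_trans + t_prop) per link.
Link 1: t_trans = 12000/(20*10^6) s = 0.6000 ms; t_prop = 1000/200000 s = 5.0000 ms; subtotal = 5.6000 ms
Link 2: t_trans = 12000/(2*10^6) s = 6.0000 ms; t_prop = 100/200000 s = 0.5000 ms; subtotal = 6.5000 ms
End-to-end = 5.6000 + 6.5000 = 12.1000 ms -> 12.100 ms (3 dp)

12.100


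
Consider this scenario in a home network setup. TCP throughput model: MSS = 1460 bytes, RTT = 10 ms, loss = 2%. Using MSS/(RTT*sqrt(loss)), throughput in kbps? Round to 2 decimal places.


Given: MSS = 1460 bytes, RTT = 10 ms, loss = 2%
RTT in seconds = 10 / 1000 = 0.01
Loss rate = 2% = 0.02
sqrt(loss) = sqrt(0.02) = 0.141421356237
Throughput (bytes/s) = 1460 / (0.01 * 0.141421356237) = 1032375.9005
Throughput (kbps) = 1032375.9005 * 8 / 1000 = 8259.007204 -> 8259.01 kbps (2 dp)

8259.01


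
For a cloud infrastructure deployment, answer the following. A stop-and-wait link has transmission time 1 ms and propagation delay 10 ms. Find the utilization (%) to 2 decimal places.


Given: Ttrans = 1 ms, Tprop = 10 ms
RTT = 2 * Tprop = 2 * 10 = 20 ms
U = Ttrans / (Ttrans + RTT)
U = 1 / (1 + 20)
U = 1 / 21 = 0.047619
U% = 4.76%

4.76


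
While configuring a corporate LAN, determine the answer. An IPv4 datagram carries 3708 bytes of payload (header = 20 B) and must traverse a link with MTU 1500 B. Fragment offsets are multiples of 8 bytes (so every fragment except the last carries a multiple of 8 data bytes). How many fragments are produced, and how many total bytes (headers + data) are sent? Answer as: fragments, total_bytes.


Max data per non-final fragment = floor((MTU - header)/8)*8 = floor((1500 - 20)/8)*8 = floor(1480/8)*8 = 1480 B
Final fragment needs no 8-byte alignment: it can carry up to MTU - header = 1480 B
Non-final fragments needed = ceil((payload - 1480) / 1480) = ceil(2228/1480) = ceil(1.5054) = 2
Number of fragments = 2 + 1 = 3
Fragment sizes (data): 2 * 1480 B + 748 B (last, 748 <= 1480 OK)
Total bytes sent = payload + n_frags * header = 3708 + 3*20 = 3708 + 60 = 3768 B

3, 3768


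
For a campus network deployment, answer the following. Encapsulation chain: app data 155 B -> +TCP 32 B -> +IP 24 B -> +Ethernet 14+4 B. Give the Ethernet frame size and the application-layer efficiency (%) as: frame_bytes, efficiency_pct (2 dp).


TCP segment = 155 + 32 = 187 B
IP packet = 187 + 24 = 211 B
Ethernet frame = 211 + 14 + 4 = 229 B
Efficiency = app / frame = 155 / 229 = 0.676856 = 67.6856% -> 67.69% (2 dp)

229, 67.69


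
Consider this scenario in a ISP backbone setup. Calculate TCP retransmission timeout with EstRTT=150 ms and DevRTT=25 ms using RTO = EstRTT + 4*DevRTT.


Given: EstRTT = 150 ms, DevRTT = 25 ms
Timeout = EstRTT + 4 * DevRTT
4 * DevRTT = 4 * 25 = 100
Timeout = 150 + 100 = 250 ms

250


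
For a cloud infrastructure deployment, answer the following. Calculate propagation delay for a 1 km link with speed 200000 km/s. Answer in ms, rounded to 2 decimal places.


Given: distance = 1 km, speed = 200000 km/s
Delay = distance / speed = 1 / 200000 seconds
Delay in ms = 1 * 1000 / 200000
Delay = 0.0050 ms
Rounded to 2 dp = 0.01 ms

0.01


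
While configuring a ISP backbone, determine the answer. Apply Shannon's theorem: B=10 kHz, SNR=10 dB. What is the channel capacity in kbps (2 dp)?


Given: B = 10 kHz, SNR = 10 dB
SNR linear = 10^(10/10) = 10
1 + SNR = 11
log2(11) = 3.4594316186
C = 10 * 1000 * 3.4594316186 = 34594.3162 bps
C = 34.594316 kbps -> 34.59 kbps (2 dp)

34.59


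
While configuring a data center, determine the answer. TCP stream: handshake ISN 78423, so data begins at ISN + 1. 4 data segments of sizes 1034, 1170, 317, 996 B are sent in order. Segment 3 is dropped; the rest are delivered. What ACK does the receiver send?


SYN uses sequence number 78423; first data byte = ISN + 1 = 78424.
Segment 1: SEQ = 78424, len = 1034 B, covers [78424, 79457]
Segment 2: SEQ = 79458, len = 1170 B, covers [79458, 80627]
Segment 3: SEQ = 80628, len = 317 B, covers [80628, 80944] [LOST]
Segment 4: SEQ = 80945, len = 996 B, covers [80945, 81940]
In-order data received: bytes [78424, 80627] (segments 1..2).
Segment 3 missing -> gap begins at byte 80628; later segments buffered out of order.
Cumulative ACK = next expected in-order byte = 78424 + 1034 + 1170 = 80628

80628


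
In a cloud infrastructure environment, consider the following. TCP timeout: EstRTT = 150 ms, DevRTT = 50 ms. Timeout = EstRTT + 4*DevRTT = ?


Given: EstRTT = 150 ms, DevRTT = 50 ms
Timeout = EstRTT + 4 * DevRTT
4 * DevRTT = 4 * 50 = 200
Timeout = 150 + 200 = 350 ms

350


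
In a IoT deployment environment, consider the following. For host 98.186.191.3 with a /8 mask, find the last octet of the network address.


Given: IP = 98.186.191.3, prefix = /8
Subnet mask = 255.0.0.0
Last octet of IP: 3
Last octet of mask: 0
Network last octet = 3 AND 0 = 0

0


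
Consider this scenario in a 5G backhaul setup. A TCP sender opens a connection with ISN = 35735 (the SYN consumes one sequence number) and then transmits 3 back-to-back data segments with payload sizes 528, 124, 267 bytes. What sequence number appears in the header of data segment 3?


The SYN occupies sequence number ISN = 35735, so the first data byte is ISN + 1 = 35736.
SEQ of data segment i = (ISN + 1) + sum of payload sizes of segments 1..i-1.
Segment 1: SEQ = 35736, payload = 528 bytes
Segment 2: SEQ = 36264, payload = 124 bytes
Segment 3: SEQ = 36388, payload = 267 bytes
SEQ of segment 3 = 35736 + 528 + 124 = 36388

36388


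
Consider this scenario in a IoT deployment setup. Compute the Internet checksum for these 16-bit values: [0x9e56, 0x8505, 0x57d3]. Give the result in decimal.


Given words: [0x9e56, 0x8505, 0x57d3]
Step 1: Sum all words
Raw sum = 40534 + 34053 + 22483 = 97070
Step 2: Fold carry: (31534 + 1) = 31535
One's complement = ~31535 & 0xFFFF = 34000

34000


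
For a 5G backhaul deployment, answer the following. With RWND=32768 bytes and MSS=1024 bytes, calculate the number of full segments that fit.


Given: RWND = 32768 bytes, MSS = 1024 bytes
Full segments = floor(RWND / MSS)
Full segments = floor(32768 / 1024)
Full segments = floor(32.0) = 32

32


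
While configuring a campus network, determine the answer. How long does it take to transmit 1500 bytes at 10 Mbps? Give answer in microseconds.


Given: packet = 1500 bytes, bandwidth = 10 Mbps
Packet in bits = 1500 * 8 = 12000 bits
Bandwidth = 10 * 10^6 = 10000000 bps
Time = 12000 / 10000000 seconds
Time in us = 12000 * 10^6 / 10000000 = 1200

1200


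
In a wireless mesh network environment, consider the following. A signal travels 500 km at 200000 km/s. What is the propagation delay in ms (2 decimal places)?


Given: distance = 500 km, speed = 200000 km/s
Delay = distance / speed = 500 / 200000 seconds
Delay in ms = 500 * 1000 / 200000
Delay = 2.5000 ms
Rounded to 2 dp = 2.50 ms

2.50


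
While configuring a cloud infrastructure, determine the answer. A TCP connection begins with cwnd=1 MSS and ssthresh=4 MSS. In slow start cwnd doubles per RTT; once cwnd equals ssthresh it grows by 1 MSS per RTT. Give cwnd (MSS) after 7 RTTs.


RTT 0: cwnd = 1 MSS (initial)
RTT 1: cwnd = 2 MSS (slow start, doubled)
RTT 2: cwnd = 4 MSS (slow start, doubled)
RTT 3: cwnd = 5 MSS (congestion avoidance, +1)
RTT 4: cwnd = 6 MSS (congestion avoidance, +1)
RTT 5: cwnd = 7 MSS (congestion avoidance, +1)
RTT 6: cwnd = 8 MSS (congestion avoidance, +1)
RTT 7: cwnd = 9 MSS (congestion avoidance, +1)

9
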